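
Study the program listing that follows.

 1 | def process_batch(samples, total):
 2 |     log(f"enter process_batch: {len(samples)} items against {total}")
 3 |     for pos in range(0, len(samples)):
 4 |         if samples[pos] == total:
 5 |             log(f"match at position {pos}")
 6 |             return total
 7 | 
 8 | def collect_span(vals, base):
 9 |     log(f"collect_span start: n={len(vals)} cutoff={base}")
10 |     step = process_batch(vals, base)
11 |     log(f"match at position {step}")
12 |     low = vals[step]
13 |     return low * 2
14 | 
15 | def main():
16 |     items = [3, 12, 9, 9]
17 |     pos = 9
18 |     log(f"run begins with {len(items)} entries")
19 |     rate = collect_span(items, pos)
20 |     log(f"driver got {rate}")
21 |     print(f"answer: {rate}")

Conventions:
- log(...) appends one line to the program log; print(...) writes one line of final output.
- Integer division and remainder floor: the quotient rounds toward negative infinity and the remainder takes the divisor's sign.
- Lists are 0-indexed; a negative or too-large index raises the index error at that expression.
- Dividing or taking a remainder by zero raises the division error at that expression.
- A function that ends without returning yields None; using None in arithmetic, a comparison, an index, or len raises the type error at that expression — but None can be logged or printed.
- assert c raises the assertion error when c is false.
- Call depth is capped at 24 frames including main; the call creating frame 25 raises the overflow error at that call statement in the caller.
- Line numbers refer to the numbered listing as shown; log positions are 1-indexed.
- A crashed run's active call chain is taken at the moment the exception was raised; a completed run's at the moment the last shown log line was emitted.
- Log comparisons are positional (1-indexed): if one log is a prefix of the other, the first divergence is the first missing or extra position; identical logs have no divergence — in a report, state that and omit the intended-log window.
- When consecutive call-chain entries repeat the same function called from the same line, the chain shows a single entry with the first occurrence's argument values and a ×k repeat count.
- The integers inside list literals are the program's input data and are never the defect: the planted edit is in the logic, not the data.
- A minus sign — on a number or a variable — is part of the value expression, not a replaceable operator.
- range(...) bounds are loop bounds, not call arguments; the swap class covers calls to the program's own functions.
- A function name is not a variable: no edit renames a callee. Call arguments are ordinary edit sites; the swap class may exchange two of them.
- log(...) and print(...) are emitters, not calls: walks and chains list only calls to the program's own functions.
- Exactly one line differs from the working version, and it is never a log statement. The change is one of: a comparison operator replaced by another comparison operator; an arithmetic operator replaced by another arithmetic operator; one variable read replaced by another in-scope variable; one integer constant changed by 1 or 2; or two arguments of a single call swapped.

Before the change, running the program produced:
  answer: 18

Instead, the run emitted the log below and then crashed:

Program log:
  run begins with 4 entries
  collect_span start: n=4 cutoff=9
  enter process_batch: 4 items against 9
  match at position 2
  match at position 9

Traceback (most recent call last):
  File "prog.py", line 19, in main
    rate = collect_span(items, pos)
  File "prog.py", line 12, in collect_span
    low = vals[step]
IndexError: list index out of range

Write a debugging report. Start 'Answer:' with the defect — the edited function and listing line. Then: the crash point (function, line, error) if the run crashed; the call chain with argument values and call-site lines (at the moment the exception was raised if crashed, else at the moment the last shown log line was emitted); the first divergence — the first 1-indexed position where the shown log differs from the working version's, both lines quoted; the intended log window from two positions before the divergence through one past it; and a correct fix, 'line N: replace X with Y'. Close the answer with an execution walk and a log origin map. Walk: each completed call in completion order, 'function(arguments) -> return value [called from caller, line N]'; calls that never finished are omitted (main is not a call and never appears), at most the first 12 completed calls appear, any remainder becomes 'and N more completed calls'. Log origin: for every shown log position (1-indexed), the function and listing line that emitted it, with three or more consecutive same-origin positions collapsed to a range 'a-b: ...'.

Answer: the defect is in process_batch at line 6.
Key observation: At log position 5 the runs split — shown 'match at position 9', but the working version logs 'match at position 2'.
Crash: collect_span, line 12, IndexError.
Call chain: main -> collect_span([3, 12, 9, 9], 9) (called at line 19).
First divergence: position 5 — the shown line 'match at position 9' should read 'match at position 2'.
Intended log window:
  3: enter process_batch: 4 items against 9
  4: match at position 2
  5: match at position 2
  6: driver got 18
Execution walk:
  process_batch([3, 12, 9, 9], 9) -> 9  [called from collect_span, line 10]
Log line origins:
  1: logged in main at line 18
  2: logged in collect_span at line 9
  3: logged in process_batch at line 2
  4: logged in process_batch at line 5
  5: logged in collect_span at line 11
A correct fix: line 6: replace `total` with `pos`.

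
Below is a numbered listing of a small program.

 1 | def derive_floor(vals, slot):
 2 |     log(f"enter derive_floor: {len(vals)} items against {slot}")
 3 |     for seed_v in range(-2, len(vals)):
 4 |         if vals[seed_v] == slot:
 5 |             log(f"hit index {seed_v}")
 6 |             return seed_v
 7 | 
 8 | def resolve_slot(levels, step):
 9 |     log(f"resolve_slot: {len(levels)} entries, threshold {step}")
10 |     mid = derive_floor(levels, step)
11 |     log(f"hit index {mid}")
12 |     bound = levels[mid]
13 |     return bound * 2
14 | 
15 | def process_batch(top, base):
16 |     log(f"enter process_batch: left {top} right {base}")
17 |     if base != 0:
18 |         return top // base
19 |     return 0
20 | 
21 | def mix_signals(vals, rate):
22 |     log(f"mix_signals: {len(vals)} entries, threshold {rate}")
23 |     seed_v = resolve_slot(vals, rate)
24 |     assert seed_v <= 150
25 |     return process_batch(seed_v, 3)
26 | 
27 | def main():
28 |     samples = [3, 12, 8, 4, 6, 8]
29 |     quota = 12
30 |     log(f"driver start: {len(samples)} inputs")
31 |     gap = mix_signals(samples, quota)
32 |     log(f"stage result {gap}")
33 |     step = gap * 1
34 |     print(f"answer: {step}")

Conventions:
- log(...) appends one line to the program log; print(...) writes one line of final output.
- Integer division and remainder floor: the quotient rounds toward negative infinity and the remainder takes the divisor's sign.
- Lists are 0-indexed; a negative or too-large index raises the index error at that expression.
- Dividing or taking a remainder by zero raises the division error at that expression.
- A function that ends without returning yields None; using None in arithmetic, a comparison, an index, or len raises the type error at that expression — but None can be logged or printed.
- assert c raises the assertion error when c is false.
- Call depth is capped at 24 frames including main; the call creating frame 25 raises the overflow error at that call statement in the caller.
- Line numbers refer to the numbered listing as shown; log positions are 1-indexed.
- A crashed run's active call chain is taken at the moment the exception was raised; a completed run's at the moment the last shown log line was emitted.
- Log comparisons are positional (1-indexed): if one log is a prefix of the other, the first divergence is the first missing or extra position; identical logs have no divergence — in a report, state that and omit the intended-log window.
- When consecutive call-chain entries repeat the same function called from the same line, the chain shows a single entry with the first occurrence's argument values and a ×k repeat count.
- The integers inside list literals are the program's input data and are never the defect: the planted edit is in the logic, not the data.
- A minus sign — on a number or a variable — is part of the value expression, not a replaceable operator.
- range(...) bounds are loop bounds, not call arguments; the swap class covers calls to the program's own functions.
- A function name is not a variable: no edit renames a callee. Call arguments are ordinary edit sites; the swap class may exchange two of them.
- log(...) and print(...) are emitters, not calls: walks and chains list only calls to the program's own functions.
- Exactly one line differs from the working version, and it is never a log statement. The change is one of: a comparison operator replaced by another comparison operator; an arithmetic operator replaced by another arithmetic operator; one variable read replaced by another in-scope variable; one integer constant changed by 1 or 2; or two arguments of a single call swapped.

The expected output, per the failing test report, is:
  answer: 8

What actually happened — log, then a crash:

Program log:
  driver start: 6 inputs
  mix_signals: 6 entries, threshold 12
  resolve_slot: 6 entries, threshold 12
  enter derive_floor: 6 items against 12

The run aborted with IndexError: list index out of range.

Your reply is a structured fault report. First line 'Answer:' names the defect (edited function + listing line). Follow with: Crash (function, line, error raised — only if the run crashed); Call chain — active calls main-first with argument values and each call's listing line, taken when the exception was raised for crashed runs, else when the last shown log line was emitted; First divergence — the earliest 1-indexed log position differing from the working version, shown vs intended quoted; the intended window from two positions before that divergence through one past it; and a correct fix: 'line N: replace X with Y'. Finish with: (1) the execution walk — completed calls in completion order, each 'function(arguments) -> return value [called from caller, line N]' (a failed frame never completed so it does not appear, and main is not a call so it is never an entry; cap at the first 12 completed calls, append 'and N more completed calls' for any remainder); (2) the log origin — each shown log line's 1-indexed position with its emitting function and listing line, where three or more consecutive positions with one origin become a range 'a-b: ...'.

Answer: the defect is in derive_floor at line 3.
The tell: The log ends early — 4 lines, where the working version next logs 'hit index 1'.
Crash: derive_floor, line 4, IndexError.
Call chain: main -> mix_signals([3, 12, 8, 4, 6, 8], 12) (called at line 31) -> resolve_slot([3, 12, 8, 4, 6, 8], 12) (called at line 23) -> derive_floor([3, 12, 8, 4, 6, 8], 12) (called at line 10).
First divergence: position 5 — after 4 matching lines the faulty run goes silent; intended next line 'hit index 1'.
Intended log window:
  3: resolve_slot: 6 entries, threshold 12
  4: enter derive_floor: 6 items against 12
  5: hit index 1
  6: hit index 1
Execution walk:
  (no call completed)
Log line origins:
  1: from main, line 30
  2: from mix_signals, line 22
  3: from resolve_slot, line 9
  4: from derive_floor, line 2
A correct fix: line 3: replace `-2` with `0`.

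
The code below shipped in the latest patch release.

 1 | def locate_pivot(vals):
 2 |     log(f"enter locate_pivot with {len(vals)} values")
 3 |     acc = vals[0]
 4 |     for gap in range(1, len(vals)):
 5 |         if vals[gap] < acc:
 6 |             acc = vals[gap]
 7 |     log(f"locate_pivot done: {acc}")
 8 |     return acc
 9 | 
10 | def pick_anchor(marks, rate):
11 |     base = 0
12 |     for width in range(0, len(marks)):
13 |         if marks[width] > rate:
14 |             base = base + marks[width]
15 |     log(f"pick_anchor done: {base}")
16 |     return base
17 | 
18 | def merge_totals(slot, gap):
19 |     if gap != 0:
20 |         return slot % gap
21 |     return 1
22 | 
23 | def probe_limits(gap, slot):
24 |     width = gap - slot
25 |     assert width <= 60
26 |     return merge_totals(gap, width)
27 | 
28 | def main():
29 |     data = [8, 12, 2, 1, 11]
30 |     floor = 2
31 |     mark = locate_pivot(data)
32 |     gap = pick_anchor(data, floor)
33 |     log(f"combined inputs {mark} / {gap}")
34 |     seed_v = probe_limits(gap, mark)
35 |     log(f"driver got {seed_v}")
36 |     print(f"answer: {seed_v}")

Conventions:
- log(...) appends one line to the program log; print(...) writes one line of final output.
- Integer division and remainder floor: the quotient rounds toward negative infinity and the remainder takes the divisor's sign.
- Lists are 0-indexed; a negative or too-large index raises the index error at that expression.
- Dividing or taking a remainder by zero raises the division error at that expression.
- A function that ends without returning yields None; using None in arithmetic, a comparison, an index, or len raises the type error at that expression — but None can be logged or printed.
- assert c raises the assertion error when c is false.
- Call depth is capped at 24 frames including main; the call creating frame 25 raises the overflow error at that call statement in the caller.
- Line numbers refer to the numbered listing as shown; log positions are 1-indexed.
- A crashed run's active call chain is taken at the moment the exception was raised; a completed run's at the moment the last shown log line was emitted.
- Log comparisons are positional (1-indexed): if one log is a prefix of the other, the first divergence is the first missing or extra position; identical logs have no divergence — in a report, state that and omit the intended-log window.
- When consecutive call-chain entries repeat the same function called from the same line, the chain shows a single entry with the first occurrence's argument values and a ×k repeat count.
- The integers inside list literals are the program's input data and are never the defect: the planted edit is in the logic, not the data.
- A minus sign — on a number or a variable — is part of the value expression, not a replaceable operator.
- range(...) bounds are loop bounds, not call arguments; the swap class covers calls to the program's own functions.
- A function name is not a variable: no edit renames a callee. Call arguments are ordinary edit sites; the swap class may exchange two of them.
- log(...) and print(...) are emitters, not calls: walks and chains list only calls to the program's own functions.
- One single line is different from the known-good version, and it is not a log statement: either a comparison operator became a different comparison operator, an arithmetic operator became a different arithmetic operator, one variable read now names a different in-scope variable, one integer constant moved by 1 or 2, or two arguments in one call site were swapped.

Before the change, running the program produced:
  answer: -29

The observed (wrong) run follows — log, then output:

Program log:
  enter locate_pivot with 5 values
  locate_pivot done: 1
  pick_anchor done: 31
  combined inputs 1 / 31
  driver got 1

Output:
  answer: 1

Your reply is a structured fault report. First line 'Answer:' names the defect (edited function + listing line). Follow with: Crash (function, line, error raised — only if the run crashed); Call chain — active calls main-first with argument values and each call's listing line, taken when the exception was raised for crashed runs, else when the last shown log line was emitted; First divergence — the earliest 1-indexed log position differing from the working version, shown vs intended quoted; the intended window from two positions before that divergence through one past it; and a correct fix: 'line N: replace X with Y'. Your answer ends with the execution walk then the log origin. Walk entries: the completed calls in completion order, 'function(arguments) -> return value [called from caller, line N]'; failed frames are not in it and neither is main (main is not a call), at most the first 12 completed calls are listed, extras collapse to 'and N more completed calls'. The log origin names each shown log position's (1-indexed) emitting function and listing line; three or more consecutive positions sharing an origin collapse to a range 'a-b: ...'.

Answer: the defect is in main at line 34.
Core observation: At log position 5 the runs split — shown 'driver got 1', but the working version logs 'driver got -29'.
Call chain: main.
First divergence: position 5 — the shown line 'driver got 1' should read 'driver got -29'.
Intended log window:
  3: pick_anchor done: 31
  4: combined inputs 1 / 31
  5: driver got -29
Execution walk:
  locate_pivot([8, 12, 2, 1, 11]) -> 1  [called from main, line 31]
  pick_anchor([8, 12, 2, 1, 11], 2) -> 31  [called from main, line 32]
  merge_totals(31, 30) -> 1  [called from probe_limits, line 26]
  probe_limits(31, 1) -> 1  [called from main, line 34]
Log origins:
  1 — locate_pivot, line 2
  2 — locate_pivot, line 7
  3 — pick_anchor, line 15
  4 — main, line 33
  5 — main, line 35
A correct fix: line 34: replace `probe_limits(gap, mark)` with `probe_limits(mark, gap)`.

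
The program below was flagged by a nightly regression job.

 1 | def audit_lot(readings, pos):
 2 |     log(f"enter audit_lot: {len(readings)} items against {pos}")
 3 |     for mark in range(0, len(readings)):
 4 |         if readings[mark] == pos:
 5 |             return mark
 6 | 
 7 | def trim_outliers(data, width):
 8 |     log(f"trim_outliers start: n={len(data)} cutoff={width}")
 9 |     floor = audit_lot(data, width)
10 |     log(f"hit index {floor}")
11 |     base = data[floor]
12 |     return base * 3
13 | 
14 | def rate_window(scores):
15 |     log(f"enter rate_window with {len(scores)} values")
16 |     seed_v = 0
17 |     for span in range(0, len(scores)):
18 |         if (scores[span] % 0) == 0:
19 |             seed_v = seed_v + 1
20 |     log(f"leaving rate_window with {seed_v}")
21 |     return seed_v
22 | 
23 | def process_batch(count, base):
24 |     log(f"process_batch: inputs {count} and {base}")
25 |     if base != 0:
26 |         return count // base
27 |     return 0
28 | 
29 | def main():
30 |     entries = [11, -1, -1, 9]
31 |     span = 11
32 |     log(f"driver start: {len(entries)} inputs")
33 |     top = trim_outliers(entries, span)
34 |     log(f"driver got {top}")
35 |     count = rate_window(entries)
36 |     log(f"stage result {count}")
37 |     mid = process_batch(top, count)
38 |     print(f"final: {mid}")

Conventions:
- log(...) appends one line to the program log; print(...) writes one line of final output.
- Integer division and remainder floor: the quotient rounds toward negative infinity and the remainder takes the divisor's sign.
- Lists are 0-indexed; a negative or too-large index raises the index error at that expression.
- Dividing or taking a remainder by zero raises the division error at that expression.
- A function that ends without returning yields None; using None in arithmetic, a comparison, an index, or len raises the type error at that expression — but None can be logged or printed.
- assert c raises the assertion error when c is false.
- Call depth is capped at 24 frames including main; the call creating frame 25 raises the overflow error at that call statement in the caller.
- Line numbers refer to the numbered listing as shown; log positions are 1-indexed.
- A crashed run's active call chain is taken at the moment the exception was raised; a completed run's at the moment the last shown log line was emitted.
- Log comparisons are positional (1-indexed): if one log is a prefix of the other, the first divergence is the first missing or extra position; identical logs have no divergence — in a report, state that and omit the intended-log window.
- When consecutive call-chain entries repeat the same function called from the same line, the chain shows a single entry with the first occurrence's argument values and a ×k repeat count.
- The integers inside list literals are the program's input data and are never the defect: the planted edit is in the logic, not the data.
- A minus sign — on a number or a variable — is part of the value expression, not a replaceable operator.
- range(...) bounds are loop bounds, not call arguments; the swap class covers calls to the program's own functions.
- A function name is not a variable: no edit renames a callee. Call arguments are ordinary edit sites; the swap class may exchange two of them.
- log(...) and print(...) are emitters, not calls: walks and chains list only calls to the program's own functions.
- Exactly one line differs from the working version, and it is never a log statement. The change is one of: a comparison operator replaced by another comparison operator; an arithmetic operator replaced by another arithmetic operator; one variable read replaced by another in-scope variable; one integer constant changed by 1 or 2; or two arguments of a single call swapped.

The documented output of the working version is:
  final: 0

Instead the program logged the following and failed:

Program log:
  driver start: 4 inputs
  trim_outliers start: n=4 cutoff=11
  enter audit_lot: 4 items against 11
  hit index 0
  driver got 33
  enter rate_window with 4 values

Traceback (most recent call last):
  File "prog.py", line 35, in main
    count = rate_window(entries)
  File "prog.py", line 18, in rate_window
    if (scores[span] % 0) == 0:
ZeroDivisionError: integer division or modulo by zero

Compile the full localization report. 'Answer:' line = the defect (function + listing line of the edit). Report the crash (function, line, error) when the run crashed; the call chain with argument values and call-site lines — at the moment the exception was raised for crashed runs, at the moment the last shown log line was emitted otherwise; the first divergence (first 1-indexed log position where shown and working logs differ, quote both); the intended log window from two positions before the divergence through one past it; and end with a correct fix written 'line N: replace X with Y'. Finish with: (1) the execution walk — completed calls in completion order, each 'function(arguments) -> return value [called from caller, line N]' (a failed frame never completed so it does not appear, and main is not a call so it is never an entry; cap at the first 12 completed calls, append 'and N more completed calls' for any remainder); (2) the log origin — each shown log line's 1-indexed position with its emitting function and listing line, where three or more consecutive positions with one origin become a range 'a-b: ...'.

Answer: the defect is in rate_window at line 18.
The tell: A complete run would log 'leaving rate_window with 0' next, but this one stopped at 6 lines.
Crash: rate_window, line 18, ZeroDivisionError.
Call chain: main -> rate_window([11, -1, -1, 9]) (called at line 35).
First divergence: position 7; the shown log stops at 6 lines while the working version next logs 'leaving rate_window with 0'.
Intended log window:
  5: driver got 33
  6: enter rate_window with 4 values
  7: leaving rate_window with 0
  8: stage result 0
Execution walk:
  audit_lot([11, -1, -1, 9], 11) -> 0  [called from trim_outliers, line 9]
  trim_outliers([11, -1, -1, 9], 11) -> 33  [called from main, line 33]
Log line origins:
  1 — main, line 32
  2 — trim_outliers, line 8
  3 — audit_lot, line 2
  4 — trim_outliers, line 10
  5 — main, line 34
  6 — rate_window, line 15
A correct fix: line 18: replace `scores[span] % 0` with `scores[span] % 2`.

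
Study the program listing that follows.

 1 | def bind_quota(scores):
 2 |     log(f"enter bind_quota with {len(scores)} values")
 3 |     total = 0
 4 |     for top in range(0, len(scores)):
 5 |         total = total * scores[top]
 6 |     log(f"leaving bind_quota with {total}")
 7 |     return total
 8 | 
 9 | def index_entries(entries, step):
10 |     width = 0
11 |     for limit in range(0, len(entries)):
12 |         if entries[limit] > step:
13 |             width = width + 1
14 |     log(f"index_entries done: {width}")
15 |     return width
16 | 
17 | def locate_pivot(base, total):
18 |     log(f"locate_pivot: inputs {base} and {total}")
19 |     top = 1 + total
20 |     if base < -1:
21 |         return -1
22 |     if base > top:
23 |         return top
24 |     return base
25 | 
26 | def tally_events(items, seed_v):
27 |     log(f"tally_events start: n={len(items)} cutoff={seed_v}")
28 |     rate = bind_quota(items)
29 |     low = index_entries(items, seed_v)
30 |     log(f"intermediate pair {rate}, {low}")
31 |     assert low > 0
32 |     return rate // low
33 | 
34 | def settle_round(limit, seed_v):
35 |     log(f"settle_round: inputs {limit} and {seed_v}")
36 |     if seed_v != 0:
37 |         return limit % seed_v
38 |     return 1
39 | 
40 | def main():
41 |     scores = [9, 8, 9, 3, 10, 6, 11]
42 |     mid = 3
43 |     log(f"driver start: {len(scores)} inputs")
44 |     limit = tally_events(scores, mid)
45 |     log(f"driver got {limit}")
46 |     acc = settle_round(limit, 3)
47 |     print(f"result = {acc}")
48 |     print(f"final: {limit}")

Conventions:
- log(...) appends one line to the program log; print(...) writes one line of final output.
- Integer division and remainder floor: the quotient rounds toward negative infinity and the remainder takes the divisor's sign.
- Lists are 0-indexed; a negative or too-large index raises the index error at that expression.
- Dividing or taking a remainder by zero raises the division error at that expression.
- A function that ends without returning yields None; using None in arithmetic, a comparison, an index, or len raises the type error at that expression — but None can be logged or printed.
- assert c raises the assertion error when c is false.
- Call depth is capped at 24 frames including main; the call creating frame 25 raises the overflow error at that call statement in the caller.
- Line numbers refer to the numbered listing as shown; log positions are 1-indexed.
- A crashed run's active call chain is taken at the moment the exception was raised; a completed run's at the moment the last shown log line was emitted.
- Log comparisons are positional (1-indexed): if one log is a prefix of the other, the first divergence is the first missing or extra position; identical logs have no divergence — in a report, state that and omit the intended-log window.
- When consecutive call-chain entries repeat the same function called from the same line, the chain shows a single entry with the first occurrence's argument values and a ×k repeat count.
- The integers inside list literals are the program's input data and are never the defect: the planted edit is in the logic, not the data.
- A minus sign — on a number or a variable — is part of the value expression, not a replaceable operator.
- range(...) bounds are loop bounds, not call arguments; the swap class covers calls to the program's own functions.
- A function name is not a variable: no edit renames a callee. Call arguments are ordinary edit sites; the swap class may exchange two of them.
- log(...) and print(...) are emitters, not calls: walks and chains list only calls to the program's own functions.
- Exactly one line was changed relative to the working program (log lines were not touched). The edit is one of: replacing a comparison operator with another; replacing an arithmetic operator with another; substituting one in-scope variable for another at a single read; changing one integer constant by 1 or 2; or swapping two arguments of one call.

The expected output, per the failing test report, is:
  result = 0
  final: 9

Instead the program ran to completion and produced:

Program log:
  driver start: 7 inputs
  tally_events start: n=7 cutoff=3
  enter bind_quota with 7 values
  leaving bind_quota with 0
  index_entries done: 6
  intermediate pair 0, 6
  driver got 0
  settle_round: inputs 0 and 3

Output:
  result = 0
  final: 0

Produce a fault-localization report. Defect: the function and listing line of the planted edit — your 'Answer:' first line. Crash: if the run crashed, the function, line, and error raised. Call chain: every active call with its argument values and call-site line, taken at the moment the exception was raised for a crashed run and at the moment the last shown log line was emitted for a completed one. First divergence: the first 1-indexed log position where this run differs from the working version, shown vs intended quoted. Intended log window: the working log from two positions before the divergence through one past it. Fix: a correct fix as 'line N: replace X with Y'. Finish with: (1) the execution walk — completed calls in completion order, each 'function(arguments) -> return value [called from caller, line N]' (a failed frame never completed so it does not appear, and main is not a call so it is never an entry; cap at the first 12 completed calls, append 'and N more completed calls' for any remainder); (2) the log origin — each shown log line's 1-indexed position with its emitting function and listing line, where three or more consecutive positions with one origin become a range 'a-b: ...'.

Answer: the defect is in bind_quota at line 5.
Key fact: At log position 4 the runs split — shown 'leaving bind_quota with 0', but the working version logs 'leaving bind_quota with 56'.
Call chain: main -> settle_round(0, 3) (called at line 46).
First divergence: position 4 — the shown line 'leaving bind_quota with 0' should read 'leaving bind_quota with 56'.
Intended log window:
  2: tally_events start: n=7 cutoff=3
  3: enter bind_quota with 7 values
  4: leaving bind_quota with 56
  5: index_entries done: 6
Execution walk:
  bind_quota([9, 8, 9, 3, 10, 6, 11]) -> 0  [called from tally_events, line 28]
  index_entries([9, 8, 9, 3, 10, 6, 11], 3) -> 6  [called from tally_events, line 29]
  tally_events([9, 8, 9, 3, 10, 6, 11], 3) -> 0  [called from main, line 44]
  settle_round(0, 3) -> 0  [called from main, line 46]
Origin of each log line:
  1: emitted by main (line 43)
  2: emitted by tally_events (line 27)
  3: emitted by bind_quota (line 2)
  4: emitted by bind_quota (line 6)
  5: emitted by index_entries (line 14)
  6: emitted by tally_events (line 30)
  7: emitted by main (line 45)
  8: emitted by settle_round (line 35)
A correct fix: line 5: replace `*` with `+`.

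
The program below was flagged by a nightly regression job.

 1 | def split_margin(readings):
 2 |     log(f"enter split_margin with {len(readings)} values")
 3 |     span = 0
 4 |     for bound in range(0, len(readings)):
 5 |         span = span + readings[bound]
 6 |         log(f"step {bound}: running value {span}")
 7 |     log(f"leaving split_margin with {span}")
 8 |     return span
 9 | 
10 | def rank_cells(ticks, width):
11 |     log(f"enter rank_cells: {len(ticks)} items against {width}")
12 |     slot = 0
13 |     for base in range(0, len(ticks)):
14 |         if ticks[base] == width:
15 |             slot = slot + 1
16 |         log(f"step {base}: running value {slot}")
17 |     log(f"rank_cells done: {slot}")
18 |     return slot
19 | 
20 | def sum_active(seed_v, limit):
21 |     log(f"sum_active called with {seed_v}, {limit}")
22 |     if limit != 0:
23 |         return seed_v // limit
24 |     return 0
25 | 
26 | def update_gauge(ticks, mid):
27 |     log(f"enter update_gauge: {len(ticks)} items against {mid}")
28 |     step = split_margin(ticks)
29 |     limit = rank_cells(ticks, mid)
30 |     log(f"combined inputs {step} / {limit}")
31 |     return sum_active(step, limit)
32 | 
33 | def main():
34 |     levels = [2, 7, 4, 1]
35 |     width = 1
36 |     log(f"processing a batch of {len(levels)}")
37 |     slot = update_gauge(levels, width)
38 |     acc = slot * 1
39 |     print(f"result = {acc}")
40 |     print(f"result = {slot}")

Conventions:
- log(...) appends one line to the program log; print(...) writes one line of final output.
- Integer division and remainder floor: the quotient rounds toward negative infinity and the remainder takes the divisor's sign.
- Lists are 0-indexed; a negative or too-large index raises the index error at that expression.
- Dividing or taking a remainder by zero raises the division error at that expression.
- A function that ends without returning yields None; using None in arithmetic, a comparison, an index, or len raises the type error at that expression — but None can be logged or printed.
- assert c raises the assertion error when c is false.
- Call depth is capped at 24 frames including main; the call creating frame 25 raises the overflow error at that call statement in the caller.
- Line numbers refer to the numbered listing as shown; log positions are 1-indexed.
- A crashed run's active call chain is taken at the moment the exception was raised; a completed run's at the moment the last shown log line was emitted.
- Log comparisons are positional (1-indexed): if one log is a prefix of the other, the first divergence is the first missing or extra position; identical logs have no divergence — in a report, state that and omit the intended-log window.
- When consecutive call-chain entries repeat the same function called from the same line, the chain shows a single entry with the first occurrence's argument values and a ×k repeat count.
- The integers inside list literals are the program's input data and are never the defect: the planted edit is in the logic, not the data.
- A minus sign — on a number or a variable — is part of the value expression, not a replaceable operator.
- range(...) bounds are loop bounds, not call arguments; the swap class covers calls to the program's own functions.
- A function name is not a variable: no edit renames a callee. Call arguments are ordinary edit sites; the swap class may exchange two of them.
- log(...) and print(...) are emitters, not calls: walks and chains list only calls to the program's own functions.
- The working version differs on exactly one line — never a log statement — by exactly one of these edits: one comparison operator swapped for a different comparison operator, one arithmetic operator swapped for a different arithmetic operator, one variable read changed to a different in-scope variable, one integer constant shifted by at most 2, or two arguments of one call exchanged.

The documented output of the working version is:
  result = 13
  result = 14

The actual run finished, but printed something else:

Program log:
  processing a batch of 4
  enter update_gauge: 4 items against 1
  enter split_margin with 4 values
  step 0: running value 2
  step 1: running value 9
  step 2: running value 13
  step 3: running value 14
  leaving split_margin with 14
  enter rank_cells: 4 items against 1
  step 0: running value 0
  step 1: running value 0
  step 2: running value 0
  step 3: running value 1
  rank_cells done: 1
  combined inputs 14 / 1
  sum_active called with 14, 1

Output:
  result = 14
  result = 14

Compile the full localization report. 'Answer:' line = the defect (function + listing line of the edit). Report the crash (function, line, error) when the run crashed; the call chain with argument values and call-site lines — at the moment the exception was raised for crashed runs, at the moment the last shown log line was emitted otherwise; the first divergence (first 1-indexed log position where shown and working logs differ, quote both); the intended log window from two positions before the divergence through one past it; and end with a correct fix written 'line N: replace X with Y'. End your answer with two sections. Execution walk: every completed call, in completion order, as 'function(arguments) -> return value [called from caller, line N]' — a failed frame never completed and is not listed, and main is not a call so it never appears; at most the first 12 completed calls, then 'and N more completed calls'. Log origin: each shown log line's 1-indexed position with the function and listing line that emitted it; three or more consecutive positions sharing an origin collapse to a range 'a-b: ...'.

Answer: the defect is in main at line 38.
The tell: Every logged value matches the working version; the printed result is what differs.
Call chain: main -> update_gauge([2, 7, 4, 1], 1) (called at line 37) -> sum_active(14, 1) (called at line 31).
First divergence: there is none — every log position agrees.
Execution walk:
  split_margin([2, 7, 4, 1]) -> 14  [called from update_gauge, line 28]
  rank_cells([2, 7, 4, 1], 1) -> 1  [called from update_gauge, line 29]
  sum_active(14, 1) -> 14  [called from update_gauge, line 31]
  update_gauge([2, 7, 4, 1], 1) -> 14  [called from main, line 37]
Log origin:
  1: from main, line 36
  2: from update_gauge, line 27
  3: from split_margin, line 2
  4-7: from split_margin, line 6
  8: from split_margin, line 7
  9: from rank_cells, line 11
  10-13: from rank_cells, line 16
  14: from rank_cells, line 17
  15: from update_gauge, line 30
  16: from sum_active, line 21
A correct fix: line 38: replace `*` with `-`.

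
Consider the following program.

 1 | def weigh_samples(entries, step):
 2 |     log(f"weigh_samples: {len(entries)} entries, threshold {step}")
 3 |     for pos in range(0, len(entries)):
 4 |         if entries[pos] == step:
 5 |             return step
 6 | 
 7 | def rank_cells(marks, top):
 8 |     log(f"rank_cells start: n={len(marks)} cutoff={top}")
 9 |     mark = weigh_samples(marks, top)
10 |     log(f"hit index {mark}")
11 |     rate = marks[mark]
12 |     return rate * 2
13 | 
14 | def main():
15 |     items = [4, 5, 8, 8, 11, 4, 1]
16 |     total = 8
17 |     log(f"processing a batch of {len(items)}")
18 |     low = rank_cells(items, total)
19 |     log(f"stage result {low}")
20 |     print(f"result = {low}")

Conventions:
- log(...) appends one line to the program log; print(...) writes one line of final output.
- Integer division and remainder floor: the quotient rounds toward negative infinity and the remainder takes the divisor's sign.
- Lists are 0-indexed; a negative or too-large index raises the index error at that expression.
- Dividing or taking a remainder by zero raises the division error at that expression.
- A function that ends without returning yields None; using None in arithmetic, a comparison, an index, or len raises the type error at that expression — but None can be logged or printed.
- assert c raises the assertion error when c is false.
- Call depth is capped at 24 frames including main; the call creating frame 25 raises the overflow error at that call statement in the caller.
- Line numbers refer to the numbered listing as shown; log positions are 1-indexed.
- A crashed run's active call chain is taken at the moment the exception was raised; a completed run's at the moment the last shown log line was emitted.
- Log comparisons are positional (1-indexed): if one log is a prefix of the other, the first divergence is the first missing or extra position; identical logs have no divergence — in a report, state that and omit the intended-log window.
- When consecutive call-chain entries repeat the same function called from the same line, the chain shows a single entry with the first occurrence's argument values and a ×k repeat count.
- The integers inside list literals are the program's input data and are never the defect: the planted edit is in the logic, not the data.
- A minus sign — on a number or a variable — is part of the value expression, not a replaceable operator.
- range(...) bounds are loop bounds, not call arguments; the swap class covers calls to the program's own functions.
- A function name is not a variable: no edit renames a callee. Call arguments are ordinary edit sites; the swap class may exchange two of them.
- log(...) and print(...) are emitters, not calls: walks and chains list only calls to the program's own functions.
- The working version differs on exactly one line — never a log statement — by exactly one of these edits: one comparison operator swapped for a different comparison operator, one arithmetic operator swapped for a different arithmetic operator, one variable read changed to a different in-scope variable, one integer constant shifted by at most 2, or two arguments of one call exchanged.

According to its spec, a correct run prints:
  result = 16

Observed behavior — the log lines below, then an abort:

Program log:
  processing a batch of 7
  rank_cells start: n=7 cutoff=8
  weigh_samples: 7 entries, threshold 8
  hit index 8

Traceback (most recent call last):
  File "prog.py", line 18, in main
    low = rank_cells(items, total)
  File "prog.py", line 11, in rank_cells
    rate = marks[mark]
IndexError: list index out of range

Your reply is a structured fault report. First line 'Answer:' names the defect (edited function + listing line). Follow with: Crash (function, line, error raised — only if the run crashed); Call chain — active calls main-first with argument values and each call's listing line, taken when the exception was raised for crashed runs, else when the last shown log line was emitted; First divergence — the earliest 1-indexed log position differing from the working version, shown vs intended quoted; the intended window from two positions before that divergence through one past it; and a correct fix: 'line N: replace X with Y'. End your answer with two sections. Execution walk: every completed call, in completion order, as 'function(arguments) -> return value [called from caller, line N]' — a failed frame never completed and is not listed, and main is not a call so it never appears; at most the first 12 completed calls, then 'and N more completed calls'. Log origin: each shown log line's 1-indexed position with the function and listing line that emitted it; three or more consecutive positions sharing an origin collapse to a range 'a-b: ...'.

Answer: the defect is in weigh_samples at line 5.
Key fact: The earliest visible damage is log position 4 — 'hit index 8' rather than the intended 'hit index 2'.
Crash: rank_cells, line 11, IndexError.
Call chain: main -> rank_cells([4, 5, 8, 8, 11, 4, 1], 8) (called at line 18).
First divergence: position 4 — shown 'hit index 8', intended 'hit index 2'.
Intended log window:
  2: rank_cells start: n=7 cutoff=8
  3: weigh_samples: 7 entries, threshold 8
  4: hit index 2
  5: stage result 16
Execution walk:
  weigh_samples([4, 5, 8, 8, 11, 4, 1], 8) -> 8  [called from rank_cells, line 9]
Log origins:
  1: logged in main at line 17
  2: logged in rank_cells at line 8
  3: logged in weigh_samples at line 2
  4: logged in rank_cells at line 10
A correct fix: line 5: replace `step` with `pos`.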